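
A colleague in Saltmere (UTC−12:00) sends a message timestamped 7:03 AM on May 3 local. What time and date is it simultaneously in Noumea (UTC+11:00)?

6:03 AM on May 4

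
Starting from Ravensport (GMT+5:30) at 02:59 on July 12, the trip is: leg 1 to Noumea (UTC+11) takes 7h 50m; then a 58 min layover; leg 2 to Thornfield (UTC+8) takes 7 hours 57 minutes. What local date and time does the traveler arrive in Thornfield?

Convert departure to UTC: 02:59 − 5:30 = 21:29 UTC on Jul 11.
Add 7 hours 50 minutes leg 1 → 05:19 UTC (Jul 12).
Add 58 minutes layover in Noumea → 06:17 UTC.
Add 7 hours and 57 minutes leg 2 → 14:14 UTC.
Thornfield is UTC+8:00, so local arrival = 14:14 + 8:00 = 22:14 on Jul 12.

22:14 on July 12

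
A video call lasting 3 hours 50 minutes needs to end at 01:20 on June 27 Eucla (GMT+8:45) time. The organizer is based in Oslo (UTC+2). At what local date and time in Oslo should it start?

14:45 on June 26

Target end time in UTC: 01:20 − 8:45 = 16:35 on Jun 26.
Subtract 3 hours 50 minutes → start 12:45 UTC on Jun 26.
Oslo is UTC+2:00: 12:45 + 2:00 = 14:45 on Jun 26.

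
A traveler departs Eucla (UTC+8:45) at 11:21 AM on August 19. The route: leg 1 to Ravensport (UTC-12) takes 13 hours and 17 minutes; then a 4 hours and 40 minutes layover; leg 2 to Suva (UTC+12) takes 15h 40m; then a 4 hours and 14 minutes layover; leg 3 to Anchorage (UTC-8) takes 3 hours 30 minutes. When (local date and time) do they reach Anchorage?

Convert departure to UTC: 11:21 AM − 8:45 = 2:36 AM UTC on Aug 19.
Add 13 hours and 17 minutes leg 1 → 3:53 PM UTC.
Add 4 hours and 40 minutes layover in Ravensport → 8:33 PM UTC.
Add 15 hours and 40 minutes leg 2 → 12:13 PM UTC (Aug 20).
Add 4 hours 14 minutes layover in Suva → 4:27 PM UTC.
Add 3 hours and 30 minutes leg 3 → 7:57 PM UTC.
Anchorage is UTC−8:00, so local arrival = 7:57 PM − 8:00 = 11:57 AM on Aug 20.

11:57 AM on Aug 20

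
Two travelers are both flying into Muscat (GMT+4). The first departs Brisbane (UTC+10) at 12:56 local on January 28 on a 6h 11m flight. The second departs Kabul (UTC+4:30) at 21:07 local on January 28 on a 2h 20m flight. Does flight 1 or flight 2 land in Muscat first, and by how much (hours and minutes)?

Flight 1 in UTC: 12:56 − 10:00 = 02:56 on Jan 28.
+6 hours and 11 minutes → arrive 09:07 UTC on Jan 28.
Flight 2 in UTC: 21:07 − 4:30 = 16:37 on Jan 28.
+2 hours 20 minutes → arrive 18:57 UTC on Jan 28.
Flight 1 lands earlier by 9 hours 50 minutes.

the first, by 9 hours 50 minutes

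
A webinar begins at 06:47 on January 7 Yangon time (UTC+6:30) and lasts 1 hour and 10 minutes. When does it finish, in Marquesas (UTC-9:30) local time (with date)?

Marquesas is 16:00 behind Yangon.
After 1 hour and 10 minutes it is 07:57 in Yangon.
Shift by the zone difference: 07:57 − 16:00 = 15:57 on Jan 6 in Marquesas.

15:57 on Jan 6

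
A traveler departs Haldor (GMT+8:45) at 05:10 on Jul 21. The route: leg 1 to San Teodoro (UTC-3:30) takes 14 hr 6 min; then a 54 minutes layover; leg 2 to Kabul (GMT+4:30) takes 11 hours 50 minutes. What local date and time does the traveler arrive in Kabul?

Convert departure to UTC: 05:10 − 8:45 = 20:25 UTC on Jul 20.
Add 14 hours and 6 minutes leg 1 → 10:31 UTC (Jul 21).
Add 54 minutes layover in San Teodoro → 11:25 UTC.
Add 11 hours 50 minutes leg 2 → 23:15 UTC.
Kabul is UTC+4:30, so local arrival = 23:15 + 4:30 = 03:45 on Jul 22.

03:45 on Jul 22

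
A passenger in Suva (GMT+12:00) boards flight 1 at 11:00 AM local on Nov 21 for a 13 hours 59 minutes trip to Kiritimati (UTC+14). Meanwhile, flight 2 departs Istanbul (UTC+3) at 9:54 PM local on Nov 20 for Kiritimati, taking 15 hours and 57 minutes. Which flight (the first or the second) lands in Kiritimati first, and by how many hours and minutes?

Flight 1 in UTC: 11:00 AM − 12:00 = 11:00 PM on Nov 20.
+13 hours 59 minutes → arrive 12:59 PM UTC on Nov 21.
Flight 2 in UTC: 9:54 PM − 3:00 = 6:54 PM on Nov 20.
+15 hours 57 minutes → arrive 10:51 AM UTC on Nov 21.
Flight 2 lands earlier by 2 hours 8 minutes.

the second, by 2 hours 8 minutes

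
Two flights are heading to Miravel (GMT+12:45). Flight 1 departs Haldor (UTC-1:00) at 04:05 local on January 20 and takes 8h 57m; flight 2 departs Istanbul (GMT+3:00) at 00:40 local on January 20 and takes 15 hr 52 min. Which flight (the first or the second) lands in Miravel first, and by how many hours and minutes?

the second, by 30 minutes

Flight 1 in UTC: 04:05 + 1:00 = 05:05 on Jan 20.
+8 hours and 57 minutes → arrive 14:02 UTC on Jan 20.
Flight 2 in UTC: 00:40 − 3:00 = 21:40 on Jan 19.
+15 hours and 52 minutes → arrive 13:32 UTC on Jan 20.
Flight 2 lands earlier by 30 minutes.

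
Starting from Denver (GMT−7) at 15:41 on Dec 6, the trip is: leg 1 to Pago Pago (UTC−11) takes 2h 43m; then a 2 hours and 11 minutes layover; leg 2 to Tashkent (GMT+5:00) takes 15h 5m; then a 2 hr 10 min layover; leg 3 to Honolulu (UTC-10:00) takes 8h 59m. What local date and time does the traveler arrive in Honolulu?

Convert departure to UTC: 15:41 + 7:00 = 22:41 UTC on Dec 6.
Add 2 hours and 43 minutes leg 1 → 01:24 UTC (Dec 7).
Add 2 hours and 11 minutes layover in Pago Pago → 03:35 UTC.
Add 15 hours and 5 minutes leg 2 → 18:40 UTC.
Add 2 hours 10 minutes layover in Tashkent → 20:50 UTC.
Add 8 hours 59 minutes leg 3 → 05:49 UTC (Dec 8).
Honolulu is UTC−10:00, so local arrival = 05:49 − 10:00 = 19:49 on Dec 7.

19:49 on December 7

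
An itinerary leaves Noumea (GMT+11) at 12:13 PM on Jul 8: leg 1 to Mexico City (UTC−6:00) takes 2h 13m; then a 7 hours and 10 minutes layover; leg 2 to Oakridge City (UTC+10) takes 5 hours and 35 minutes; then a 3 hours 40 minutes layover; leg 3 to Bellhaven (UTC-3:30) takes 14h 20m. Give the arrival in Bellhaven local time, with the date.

6:41 AM on July 9

Convert departure to UTC: 12:13 PM − 11:00 = 1:13 AM UTC on Jul 8.
Add 2 hours and 13 minutes leg 1 → 3:26 AM UTC.
Add 7 hours 10 minutes layover in Mexico City → 10:36 AM UTC.
Add 5 hours 35 minutes leg 2 → 4:11 PM UTC.
Add 3 hours and 40 minutes layover in Oakridge City → 7:51 PM UTC.
Add 14 hours and 20 minutes leg 3 → 10:11 AM UTC (Jul 9).
Bellhaven is UTC−3:30, so local arrival = 10:11 AM − 3:30 = 6:41 AM on Jul 9.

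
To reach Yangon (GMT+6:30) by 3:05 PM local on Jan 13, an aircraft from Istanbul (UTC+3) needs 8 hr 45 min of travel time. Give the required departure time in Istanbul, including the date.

2:50 AM on January 13

Target arrival in UTC: 3:05 PM − 6:30 = 8:35 AM on Jan 13.
Subtract 8 hours and 45 minutes → departure 11:50 PM UTC on Jan 12.
Istanbul is UTC+3:00: 11:50 PM + 3:00 = 2:50 AM on Jan 13.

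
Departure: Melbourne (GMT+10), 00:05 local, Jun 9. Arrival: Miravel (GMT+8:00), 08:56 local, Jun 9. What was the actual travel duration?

10 hours 51 minutes

Miravel is 2:00 behind Melbourne.
Clock-face elapsed time (ignoring zones) is 8 hours 51 minutes.
Actual elapsed = 8 hours 51 minutes + 2:00 = 10 hours 51 minutes.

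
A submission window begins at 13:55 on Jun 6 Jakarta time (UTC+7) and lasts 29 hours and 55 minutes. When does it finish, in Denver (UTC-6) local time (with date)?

Convert start to UTC: 13:55 − 7:00 = 06:55 UTC on Jun 6.
Add 29 hours 55 minutes duration → 12:50 UTC (Jun 7).
Denver is UTC−6:00, so local end time = 12:50 − 6:00 = 06:50 on Jun 7.

06:50 on June 7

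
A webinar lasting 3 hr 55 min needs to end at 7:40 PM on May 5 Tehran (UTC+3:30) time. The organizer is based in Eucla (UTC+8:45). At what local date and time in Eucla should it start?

Target end time in UTC: 7:40 PM − 3:30 = 4:10 PM on May 5.
Subtract 3 hours and 55 minutes → start 12:15 PM UTC on May 5.
Eucla is UTC+8:45: 12:15 PM + 8:45 = 9:00 PM on May 5.

9:00 PM on May 5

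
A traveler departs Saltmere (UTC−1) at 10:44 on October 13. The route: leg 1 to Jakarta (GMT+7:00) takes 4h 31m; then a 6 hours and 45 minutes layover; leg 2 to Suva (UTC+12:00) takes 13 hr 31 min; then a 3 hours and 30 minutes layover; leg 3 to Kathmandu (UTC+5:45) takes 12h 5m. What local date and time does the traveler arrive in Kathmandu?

Convert departure to UTC: 10:44 + 1:00 = 11:44 UTC on Oct 13.
Add 4 hours 31 minutes leg 1 → 16:15 UTC.
Add 6 hours and 45 minutes layover in Jakarta → 23:00 UTC.
Add 13 hours 31 minutes leg 2 → 12:31 UTC (Oct 14).
Add 3 hours and 30 minutes layover in Suva → 16:01 UTC.
Add 12 hours and 5 minutes leg 3 → 04:06 UTC (Oct 15).
Kathmandu is UTC+5:45, so local arrival = 04:06 + 5:45 = 09:51 on Oct 15.

09:51 on October 15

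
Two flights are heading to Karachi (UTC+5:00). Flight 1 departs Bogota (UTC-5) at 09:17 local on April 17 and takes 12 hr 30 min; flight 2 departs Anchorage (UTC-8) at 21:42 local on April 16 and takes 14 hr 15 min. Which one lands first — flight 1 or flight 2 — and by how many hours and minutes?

the second, by 6 hours 50 minutes

Flight 1 in UTC: 09:17 + 5:00 = 14:17 on Apr 17.
+12 hours 30 minutes → arrive 02:47 UTC on Apr 18.
Flight 2 in UTC: 21:42 + 8:00 = 05:42 on Apr 17.
+14 hours and 15 minutes → arrive 19:57 UTC on Apr 17.
Flight 2 lands earlier by 6 hours 50 minutes.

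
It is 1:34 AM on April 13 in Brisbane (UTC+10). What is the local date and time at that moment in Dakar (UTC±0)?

3:34 PM on April 12

In UTC: 1:34 AM − 10:00 = 3:34 PM on Apr 12.
Dakar is UTC+0, so it is 3:34 PM on Apr 12.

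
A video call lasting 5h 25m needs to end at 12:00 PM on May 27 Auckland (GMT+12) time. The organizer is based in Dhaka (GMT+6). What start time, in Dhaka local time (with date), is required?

Target end time in UTC: 12:00 PM − 12:00 = 12:00 AM on May 27.
Subtract 5 hours and 25 minutes → start 6:35 PM UTC on May 26.
Dhaka is UTC+6:00: 6:35 PM + 6:00 = 12:35 AM on May 27.

12:35 AM on May 27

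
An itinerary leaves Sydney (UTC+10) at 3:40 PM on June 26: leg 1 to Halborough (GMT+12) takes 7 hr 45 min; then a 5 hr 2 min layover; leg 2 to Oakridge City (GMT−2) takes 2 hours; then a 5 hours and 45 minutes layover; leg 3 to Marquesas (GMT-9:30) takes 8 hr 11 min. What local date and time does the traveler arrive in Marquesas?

Convert departure to UTC: 3:40 PM − 10:00 = 5:40 AM UTC on Jun 26.
Add 7 hours and 45 minutes leg 1 → 1:25 PM UTC.
Add 5 hours 2 minutes layover in Halborough → 6:27 PM UTC.
Add 2 hours leg 2 → 8:27 PM UTC.
Add 5 hours and 45 minutes layover in Oakridge City → 2:12 AM UTC (Jun 27).
Add 8 hours 11 minutes leg 3 → 10:23 AM UTC.
Marquesas is UTC−9:30, so local arrival = 10:23 AM − 9:30 = 12:53 AM on Jun 27.

12:53 AM on Jun 27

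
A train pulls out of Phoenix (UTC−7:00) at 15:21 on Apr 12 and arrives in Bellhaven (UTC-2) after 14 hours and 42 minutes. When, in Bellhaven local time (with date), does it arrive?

11:03 on Apr 13

Convert departure to UTC: 15:21 + 7:00 = 22:21 UTC on Apr 12.
Add 14 hours and 42 minutes travel time → 13:03 UTC (Apr 13).
Bellhaven is UTC−2:00, so local arrival = 13:03 − 2:00 = 11:03 on Apr 13.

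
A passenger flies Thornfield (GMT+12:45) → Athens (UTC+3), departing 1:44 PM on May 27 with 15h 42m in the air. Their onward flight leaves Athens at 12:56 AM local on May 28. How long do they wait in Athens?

5 hours 15 minutes

Convert departure to UTC: 1:44 PM − 12:45 = 12:59 AM UTC on May 27.
Add 15 hours 42 minutes flight time → 4:41 PM UTC.
Athens is UTC+3:00, so local arrival = 4:41 PM + 3:00 = 7:41 PM on May 27.
Layover = 12:56 AM − 7:41 PM (+1 day) = 5 hours 15 minutes.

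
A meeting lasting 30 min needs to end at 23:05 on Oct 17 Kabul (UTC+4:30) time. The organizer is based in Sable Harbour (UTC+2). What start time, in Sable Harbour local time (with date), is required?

Target end time in UTC: 23:05 − 4:30 = 18:35 on Oct 17.
Subtract 30 minutes → start 18:05 UTC on Oct 17.
Sable Harbour is UTC+2:00: 18:05 + 2:00 = 20:05 on Oct 17.

20:05 on Oct 17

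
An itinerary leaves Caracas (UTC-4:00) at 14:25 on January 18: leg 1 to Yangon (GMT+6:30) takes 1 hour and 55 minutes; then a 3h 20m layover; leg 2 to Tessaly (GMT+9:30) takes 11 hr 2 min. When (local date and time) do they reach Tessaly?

20:12 on January 19

Convert departure to UTC: 14:25 + 4:00 = 18:25 UTC on Jan 18.
Add 1 hour and 55 minutes leg 1 → 20:20 UTC.
Add 3 hours and 20 minutes layover in Yangon → 23:40 UTC.
Add 11 hours 2 minutes leg 2 → 10:42 UTC (Jan 19).
Tessaly is UTC+9:30, so local arrival = 10:42 + 9:30 = 20:12 on Jan 19.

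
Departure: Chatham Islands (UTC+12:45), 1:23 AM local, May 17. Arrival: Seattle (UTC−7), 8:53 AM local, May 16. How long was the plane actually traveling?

3 hours 15 minutes

Departure in UTC: 1:23 AM − 12:45 = 12:38 PM on May 16.
Arrival in UTC: 8:53 AM + 7:00 = 3:53 PM on May 16.
Elapsed = 3:53 PM − 12:38 PM = 3 hours 15 minutes.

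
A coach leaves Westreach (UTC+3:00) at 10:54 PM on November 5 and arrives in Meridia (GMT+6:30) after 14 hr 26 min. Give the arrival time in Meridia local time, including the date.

4:50 PM on November 6

Meridia is 3:30 ahead of Westreach.
After 14 hours 26 minutes it is 1:20 PM (Nov 6) in Westreach.
Shift by the zone difference: 1:20 PM + 3:30 = 4:50 PM on Nov 6 in Meridia.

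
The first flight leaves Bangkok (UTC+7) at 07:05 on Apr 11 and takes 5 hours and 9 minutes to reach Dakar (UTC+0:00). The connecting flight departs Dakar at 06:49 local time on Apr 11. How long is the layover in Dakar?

1 hour 35 minutes

Convert departure to UTC: 07:05 − 7:00 = 00:05 UTC on Apr 11.
Add 5 hours and 9 minutes flight time → 05:14 UTC.
Dakar is UTC+0, so local arrival is the same: 05:14 on Apr 11.
Layover = 06:49 − 05:14 = 1 hour 35 minutes.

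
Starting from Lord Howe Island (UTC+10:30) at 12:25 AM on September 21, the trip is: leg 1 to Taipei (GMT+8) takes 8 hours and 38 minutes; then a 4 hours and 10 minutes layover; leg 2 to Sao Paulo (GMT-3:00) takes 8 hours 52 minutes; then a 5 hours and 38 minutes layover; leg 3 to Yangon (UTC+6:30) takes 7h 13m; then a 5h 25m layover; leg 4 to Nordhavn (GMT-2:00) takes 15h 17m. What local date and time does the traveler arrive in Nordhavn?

Convert departure to UTC: 12:25 AM − 10:30 = 1:55 PM UTC on Sep 20.
Add 8 hours 38 minutes leg 1 → 10:33 PM UTC.
Add 4 hours and 10 minutes layover in Taipei → 2:43 AM UTC (Sep 21).
Add 8 hours 52 minutes leg 2 → 11:35 AM UTC.
Add 5 hours 38 minutes layover in Sao Paulo → 5:13 PM UTC.
Add 7 hours and 13 minutes leg 3 → 12:26 AM UTC (Sep 22).
Add 5 hours 25 minutes layover in Yangon → 5:51 AM UTC.
Add 15 hours 17 minutes leg 4 → 9:08 PM UTC.
Nordhavn is UTC−2:00, so local arrival = 9:08 PM − 2:00 = 7:08 PM on Sep 22.

7:08 PM on September 22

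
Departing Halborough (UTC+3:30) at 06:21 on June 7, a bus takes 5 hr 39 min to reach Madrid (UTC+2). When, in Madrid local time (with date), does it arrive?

Madrid is 1:30 behind Halborough.
After 5 hours and 39 minutes it is 12:00 in Halborough.
Shift by the zone difference: 12:00 − 1:30 = 10:30 on Jun 7 in Madrid.

10:30 on Jun 7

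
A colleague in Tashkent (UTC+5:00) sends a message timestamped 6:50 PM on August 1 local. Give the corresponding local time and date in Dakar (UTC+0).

1:50 PM on Aug 1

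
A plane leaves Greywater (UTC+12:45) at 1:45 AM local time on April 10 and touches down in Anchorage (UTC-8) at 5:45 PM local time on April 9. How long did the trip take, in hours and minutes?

Anchorage is 20:45 behind Greywater.
Clock-face elapsed time (ignoring zones) is −8 hours.
Actual elapsed = −8 hours + 20:45 = 12 hours 45 minutes.

12 hours 45 minutes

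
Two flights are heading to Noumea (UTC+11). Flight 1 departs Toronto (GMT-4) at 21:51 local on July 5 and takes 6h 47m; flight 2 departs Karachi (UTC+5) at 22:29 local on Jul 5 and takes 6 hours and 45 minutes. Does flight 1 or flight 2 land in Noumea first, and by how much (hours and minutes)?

Flight 1 in UTC: 21:51 + 4:00 = 01:51 on Jul 6.
+6 hours and 47 minutes → arrive 08:38 UTC on Jul 6.
Flight 2 in UTC: 22:29 − 5:00 = 17:29 on Jul 5.
+6 hours 45 minutes → arrive 00:14 UTC on Jul 6.
Flight 2 lands earlier by 8 hours 24 minutes.

the second, by 8 hours 24 minutes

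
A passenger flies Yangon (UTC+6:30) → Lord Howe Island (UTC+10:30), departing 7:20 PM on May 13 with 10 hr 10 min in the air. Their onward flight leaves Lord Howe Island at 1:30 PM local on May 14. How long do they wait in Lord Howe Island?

4 hours

Convert departure to UTC: 7:20 PM − 6:30 = 12:50 PM UTC on May 13.
Add 10 hours and 10 minutes flight time → 11:00 PM UTC.
Lord Howe Island is UTC+10:30, so local arrival = 11:00 PM + 10:30 = 9:30 AM on May 14.
Layover = 1:30 PM − 9:30 AM = 4 hours.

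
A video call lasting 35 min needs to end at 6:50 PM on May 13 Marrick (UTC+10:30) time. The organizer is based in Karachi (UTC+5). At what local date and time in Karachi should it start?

Target end time in UTC: 6:50 PM − 10:30 = 8:20 AM on May 13.
Subtract 35 minutes → start 7:45 AM UTC on May 13.
Karachi is UTC+5:00: 7:45 AM + 5:00 = 12:45 PM on May 13.

12:45 PM on May 13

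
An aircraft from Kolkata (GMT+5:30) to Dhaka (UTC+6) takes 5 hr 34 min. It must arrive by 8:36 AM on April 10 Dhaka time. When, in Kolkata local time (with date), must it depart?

Target arrival in UTC: 8:36 AM − 6:00 = 2:36 AM on Apr 10.
Subtract 5 hours and 34 minutes → departure 9:02 PM UTC on Apr 9.
Kolkata is UTC+5:30: 9:02 PM + 5:30 = 2:32 AM on Apr 10.

2:32 AM on Apr 10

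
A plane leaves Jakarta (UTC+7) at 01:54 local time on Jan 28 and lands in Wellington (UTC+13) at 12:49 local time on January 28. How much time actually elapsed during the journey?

Departure in UTC: 01:54 − 7:00 = 18:54 on Jan 27.
Arrival in UTC: 12:49 − 13:00 = 23:49 on Jan 27.
Elapsed = 23:49 − 18:54 = 4 hours 55 minutes.

4 hours 55 minutes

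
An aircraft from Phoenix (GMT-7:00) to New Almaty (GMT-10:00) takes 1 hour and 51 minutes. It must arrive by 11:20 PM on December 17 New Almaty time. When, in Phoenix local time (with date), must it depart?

Target arrival in UTC: 11:20 PM + 10:00 = 9:20 AM on Dec 18.
Subtract 1 hour and 51 minutes → departure 7:29 AM UTC on Dec 18.
Phoenix is UTC−7:00: 7:29 AM − 7:00 = 12:29 AM on Dec 18.

12:29 AM on Dec 18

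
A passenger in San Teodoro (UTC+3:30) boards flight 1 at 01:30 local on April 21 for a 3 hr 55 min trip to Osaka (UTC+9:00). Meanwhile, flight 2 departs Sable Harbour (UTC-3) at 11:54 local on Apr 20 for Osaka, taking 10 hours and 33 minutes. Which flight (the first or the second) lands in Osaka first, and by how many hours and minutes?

Flight 1 in UTC: 01:30 − 3:30 = 22:00 on Apr 20.
+3 hours and 55 minutes → arrive 01:55 UTC on Apr 21.
Flight 2 in UTC: 11:54 + 3:00 = 14:54 on Apr 20.
+10 hours and 33 minutes → arrive 01:27 UTC on Apr 21.
Flight 2 lands earlier by 28 minutes.

the second, by 28 minutes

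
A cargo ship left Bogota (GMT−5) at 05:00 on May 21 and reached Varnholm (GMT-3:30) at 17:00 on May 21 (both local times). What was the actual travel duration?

Departure in UTC: 05:00 + 5:00 = 10:00 on May 21.
Arrival in UTC: 17:00 + 3:30 = 20:30 on May 21.
Elapsed = 20:30 − 10:00 = 10 hours 30 minutes.

10 hours 30 minutes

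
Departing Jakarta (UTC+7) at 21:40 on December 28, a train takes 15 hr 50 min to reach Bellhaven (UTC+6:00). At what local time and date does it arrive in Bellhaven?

12:30 on December 29

Bellhaven is 1:00 behind Jakarta.
After 15 hours and 50 minutes it is 13:30 (Dec 29) in Jakarta.
Shift by the zone difference: 13:30 − 1:00 = 12:30 on Dec 29 in Bellhaven.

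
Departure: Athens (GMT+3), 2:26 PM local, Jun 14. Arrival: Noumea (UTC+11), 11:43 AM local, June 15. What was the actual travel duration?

Departure in UTC: 2:26 PM − 3:00 = 11:26 AM on Jun 14.
Arrival in UTC: 11:43 AM − 11:00 = 12:43 AM on Jun 15.
Elapsed = 12:43 AM − 11:26 AM (+1 day) = 13 hours 17 minutes.

13 hours 17 minutes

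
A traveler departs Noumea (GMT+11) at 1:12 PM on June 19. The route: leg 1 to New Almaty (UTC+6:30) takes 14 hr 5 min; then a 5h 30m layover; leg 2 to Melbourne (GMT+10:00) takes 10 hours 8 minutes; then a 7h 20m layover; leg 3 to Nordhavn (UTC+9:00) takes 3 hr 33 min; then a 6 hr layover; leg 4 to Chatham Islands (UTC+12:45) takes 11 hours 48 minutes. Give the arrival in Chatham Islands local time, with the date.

1:21 AM on June 22

Convert departure to UTC: 1:12 PM − 11:00 = 2:12 AM UTC on Jun 19.
Add 14 hours 5 minutes leg 1 → 4:17 PM UTC.
Add 5 hours and 30 minutes layover in New Almaty → 9:47 PM UTC.
Add 10 hours and 8 minutes leg 2 → 7:55 AM UTC (Jun 20).
Add 7 hours 20 minutes layover in Melbourne → 3:15 PM UTC.
Add 3 hours and 33 minutes leg 3 → 6:48 PM UTC.
Add 6 hours layover in Nordhavn → 12:48 AM UTC (Jun 21).
Add 11 hours 48 minutes leg 4 → 12:36 PM UTC.
Chatham Islands is UTC+12:45, so local arrival = 12:36 PM + 12:45 = 1:21 AM on Jun 22.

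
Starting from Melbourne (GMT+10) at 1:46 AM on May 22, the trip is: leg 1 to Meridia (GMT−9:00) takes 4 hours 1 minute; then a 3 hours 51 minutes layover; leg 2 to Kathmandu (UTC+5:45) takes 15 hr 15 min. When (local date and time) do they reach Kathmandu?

8:38 PM on May 22

Convert departure to UTC: 1:46 AM − 10:00 = 3:46 PM UTC on May 21.
Add 4 hours and 1 minute leg 1 → 7:47 PM UTC.
Add 3 hours and 51 minutes layover in Meridia → 11:38 PM UTC.
Add 15 hours and 15 minutes leg 2 → 2:53 PM UTC (May 22).
Kathmandu is UTC+5:45, so local arrival = 2:53 PM + 5:45 = 8:38 PM on May 22.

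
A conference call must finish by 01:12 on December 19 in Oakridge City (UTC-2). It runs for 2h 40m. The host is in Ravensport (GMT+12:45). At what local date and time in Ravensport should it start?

Target end time in UTC: 01:12 + 2:00 = 03:12 on Dec 19.
Subtract 2 hours and 40 minutes → start 00:32 UTC on Dec 19.
Ravensport is UTC+12:45: 00:32 + 12:45 = 13:17 on Dec 19.

13:17 on Dec 19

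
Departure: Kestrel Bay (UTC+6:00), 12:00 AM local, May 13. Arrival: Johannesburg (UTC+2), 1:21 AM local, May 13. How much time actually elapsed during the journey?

Departure in UTC: 12:00 AM − 6:00 = 6:00 PM on May 12.
Arrival in UTC: 1:21 AM − 2:00 = 11:21 PM on May 12.
Elapsed = 11:21 PM − 6:00 PM = 5 hours 21 minutes.

5 hours 21 minutes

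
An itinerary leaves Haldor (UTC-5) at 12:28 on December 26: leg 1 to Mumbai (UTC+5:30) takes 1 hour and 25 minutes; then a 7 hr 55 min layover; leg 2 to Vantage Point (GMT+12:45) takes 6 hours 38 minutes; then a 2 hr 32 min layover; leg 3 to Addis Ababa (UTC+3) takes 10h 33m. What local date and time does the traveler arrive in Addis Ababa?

01:31 on December 28

Convert departure to UTC: 12:28 + 5:00 = 17:28 UTC on Dec 26.
Add 1 hour 25 minutes leg 1 → 18:53 UTC.
Add 7 hours 55 minutes layover in Mumbai → 02:48 UTC (Dec 27).
Add 6 hours 38 minutes leg 2 → 09:26 UTC.
Add 2 hours and 32 minutes layover in Vantage Point → 11:58 UTC.
Add 10 hours 33 minutes leg 3 → 22:31 UTC.
Addis Ababa is UTC+3:00, so local arrival = 22:31 + 3:00 = 01:31 on Dec 28.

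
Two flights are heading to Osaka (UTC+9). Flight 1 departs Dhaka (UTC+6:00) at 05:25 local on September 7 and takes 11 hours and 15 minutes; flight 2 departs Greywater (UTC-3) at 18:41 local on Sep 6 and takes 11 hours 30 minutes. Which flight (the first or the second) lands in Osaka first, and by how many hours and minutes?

Flight 1 in UTC: 05:25 − 6:00 = 23:25 on Sep 6.
+11 hours and 15 minutes → arrive 10:40 UTC on Sep 7.
Flight 2 in UTC: 18:41 + 3:00 = 21:41 on Sep 6.
+11 hours 30 minutes → arrive 09:11 UTC on Sep 7.
Flight 2 lands earlier by 1 hour 29 minutes.

the second, by 1 hour 29 minutes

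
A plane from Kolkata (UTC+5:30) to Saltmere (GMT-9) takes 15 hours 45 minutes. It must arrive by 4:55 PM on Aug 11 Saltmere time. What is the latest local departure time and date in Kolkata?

3:40 PM on Aug 11

Target arrival in UTC: 4:55 PM + 9:00 = 1:55 AM on Aug 12.
Subtract 15 hours and 45 minutes → departure 10:10 AM UTC on Aug 11.
Kolkata is UTC+5:30: 10:10 AM + 5:30 = 3:40 PM on Aug 11.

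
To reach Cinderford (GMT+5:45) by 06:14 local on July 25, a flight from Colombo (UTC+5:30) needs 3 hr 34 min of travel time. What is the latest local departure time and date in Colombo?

Target arrival in UTC: 06:14 − 5:45 = 00:29 on Jul 25.
Subtract 3 hours 34 minutes → departure 20:55 UTC on Jul 24.
Colombo is UTC+5:30: 20:55 + 5:30 = 02:25 on Jul 25.

02:25 on Jul 25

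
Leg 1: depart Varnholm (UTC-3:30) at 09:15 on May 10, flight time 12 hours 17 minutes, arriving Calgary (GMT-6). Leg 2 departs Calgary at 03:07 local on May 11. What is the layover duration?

8 hours 5 minutes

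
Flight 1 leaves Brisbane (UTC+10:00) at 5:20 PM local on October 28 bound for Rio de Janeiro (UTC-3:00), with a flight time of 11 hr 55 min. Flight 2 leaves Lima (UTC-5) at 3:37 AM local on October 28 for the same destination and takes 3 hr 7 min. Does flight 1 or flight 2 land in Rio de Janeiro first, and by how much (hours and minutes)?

the second, by 7 hours 31 minutes

Flight 1 in UTC: 5:20 PM − 10:00 = 7:20 AM on Oct 28.
+11 hours 55 minutes → arrive 7:15 PM UTC on Oct 28.
Flight 2 in UTC: 3:37 AM + 5:00 = 8:37 AM on Oct 28.
+3 hours and 7 minutes → arrive 11:44 AM UTC on Oct 28.
Flight 2 lands earlier by 7 hours 31 minutes.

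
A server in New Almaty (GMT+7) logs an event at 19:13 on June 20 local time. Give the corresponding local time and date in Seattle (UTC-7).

05:13 on June 20

In UTC: 19:13 − 7:00 = 12:13 on Jun 20.
Seattle is UTC−7:00: 12:13 − 7:00 = 05:13 on Jun 20.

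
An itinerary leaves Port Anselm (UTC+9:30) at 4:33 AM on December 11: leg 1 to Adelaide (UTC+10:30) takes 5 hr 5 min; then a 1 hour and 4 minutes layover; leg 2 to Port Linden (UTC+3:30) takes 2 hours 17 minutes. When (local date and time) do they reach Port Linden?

Convert departure to UTC: 4:33 AM − 9:30 = 7:03 PM UTC on Dec 10.
Add 5 hours and 5 minutes leg 1 → 12:08 AM UTC (Dec 11).
Add 1 hour and 4 minutes layover in Adelaide → 1:12 AM UTC.
Add 2 hours and 17 minutes leg 2 → 3:29 AM UTC.
Port Linden is UTC+3:30, so local arrival = 3:29 AM + 3:30 = 6:59 AM on Dec 11.

6:59 AM on December 11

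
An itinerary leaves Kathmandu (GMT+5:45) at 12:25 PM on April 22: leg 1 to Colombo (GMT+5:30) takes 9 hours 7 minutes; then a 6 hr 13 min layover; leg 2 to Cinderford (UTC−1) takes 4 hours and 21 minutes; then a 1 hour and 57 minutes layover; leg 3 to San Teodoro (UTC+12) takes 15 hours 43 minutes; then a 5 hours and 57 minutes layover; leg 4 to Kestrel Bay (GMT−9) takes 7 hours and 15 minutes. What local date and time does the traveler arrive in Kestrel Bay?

12:13 AM on April 24

Convert departure to UTC: 12:25 PM − 5:45 = 6:40 AM UTC on Apr 22.
Add 9 hours 7 minutes leg 1 → 3:47 PM UTC.
Add 6 hours and 13 minutes layover in Colombo → 10:00 PM UTC.
Add 4 hours 21 minutes leg 2 → 2:21 AM UTC (Apr 23).
Add 1 hour and 57 minutes layover in Cinderford → 4:18 AM UTC.
Add 15 hours 43 minutes leg 3 → 8:01 PM UTC.
Add 5 hours and 57 minutes layover in San Teodoro → 1:58 AM UTC (Apr 24).
Add 7 hours 15 minutes leg 4 → 9:13 AM UTC.
Kestrel Bay is UTC−9:00, so local arrival = 9:13 AM − 9:00 = 12:13 AM on Apr 24.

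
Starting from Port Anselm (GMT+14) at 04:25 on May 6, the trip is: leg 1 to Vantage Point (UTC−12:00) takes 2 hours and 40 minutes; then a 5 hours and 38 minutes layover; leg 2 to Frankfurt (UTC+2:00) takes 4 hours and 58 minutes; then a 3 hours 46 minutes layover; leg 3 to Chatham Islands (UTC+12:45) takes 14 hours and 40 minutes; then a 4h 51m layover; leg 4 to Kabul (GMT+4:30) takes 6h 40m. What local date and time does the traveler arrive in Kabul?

14:08 on May 7

Convert departure to UTC: 04:25 − 14:00 = 14:25 UTC on May 5.
Add 2 hours 40 minutes leg 1 → 17:05 UTC.
Add 5 hours and 38 minutes layover in Vantage Point → 22:43 UTC.
Add 4 hours and 58 minutes leg 2 → 03:41 UTC (May 6).
Add 3 hours and 46 minutes layover in Frankfurt → 07:27 UTC.
Add 14 hours 40 minutes leg 3 → 22:07 UTC.
Add 4 hours 51 minutes layover in Chatham Islands → 02:58 UTC (May 7).
Add 6 hours and 40 minutes leg 4 → 09:38 UTC.
Kabul is UTC+4:30, so local arrival = 09:38 + 4:30 = 14:08 on May 7.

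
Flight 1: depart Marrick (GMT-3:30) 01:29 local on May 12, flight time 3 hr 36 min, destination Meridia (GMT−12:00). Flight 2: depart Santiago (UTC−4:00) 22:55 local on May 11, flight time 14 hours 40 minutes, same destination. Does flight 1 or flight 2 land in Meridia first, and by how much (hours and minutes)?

Flight 1 in UTC: 01:29 + 3:30 = 04:59 on May 12.
+3 hours 36 minutes → arrive 08:35 UTC on May 12.
Flight 2 in UTC: 22:55 + 4:00 = 02:55 on May 12.
+14 hours 40 minutes → arrive 17:35 UTC on May 12.
Flight 1 lands earlier by 9 hours.

the first, by 9 hours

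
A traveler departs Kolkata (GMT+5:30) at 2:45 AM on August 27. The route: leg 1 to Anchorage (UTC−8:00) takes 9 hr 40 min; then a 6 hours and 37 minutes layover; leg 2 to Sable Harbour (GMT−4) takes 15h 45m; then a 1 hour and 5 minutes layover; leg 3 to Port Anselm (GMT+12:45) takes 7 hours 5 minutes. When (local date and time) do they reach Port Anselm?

2:12 AM on Aug 29

Convert departure to UTC: 2:45 AM − 5:30 = 9:15 PM UTC on Aug 26.
Add 9 hours 40 minutes leg 1 → 6:55 AM UTC (Aug 27).
Add 6 hours 37 minutes layover in Anchorage → 1:32 PM UTC.
Add 15 hours 45 minutes leg 2 → 5:17 AM UTC (Aug 28).
Add 1 hour 5 minutes layover in Sable Harbour → 6:22 AM UTC.
Add 7 hours and 5 minutes leg 3 → 1:27 PM UTC.
Port Anselm is UTC+12:45, so local arrival = 1:27 PM + 12:45 = 2:12 AM on Aug 29.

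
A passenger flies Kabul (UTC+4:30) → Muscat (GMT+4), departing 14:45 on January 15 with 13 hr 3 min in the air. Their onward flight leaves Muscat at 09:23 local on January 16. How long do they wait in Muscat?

6 hours 5 minutes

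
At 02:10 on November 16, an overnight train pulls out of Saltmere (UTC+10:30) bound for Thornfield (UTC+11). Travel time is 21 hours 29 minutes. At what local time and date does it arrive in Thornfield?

00:09 on November 17

Thornfield is 0:30 ahead of Saltmere.
After 21 hours and 29 minutes it is 23:39 in Saltmere.
Shift by the zone difference: 23:39 + 0:30 = 00:09 on Nov 17 in Thornfield.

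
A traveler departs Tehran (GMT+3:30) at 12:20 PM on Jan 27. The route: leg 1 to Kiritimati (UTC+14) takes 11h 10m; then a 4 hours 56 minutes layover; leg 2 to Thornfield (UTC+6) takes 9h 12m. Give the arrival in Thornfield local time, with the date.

Convert departure to UTC: 12:20 PM − 3:30 = 8:50 AM UTC on Jan 27.
Add 11 hours 10 minutes leg 1 → 8:00 PM UTC.
Add 4 hours 56 minutes layover in Kiritimati → 12:56 AM UTC (Jan 28).
Add 9 hours 12 minutes leg 2 → 10:08 AM UTC.
Thornfield is UTC+6:00, so local arrival = 10:08 AM + 6:00 = 4:08 PM on Jan 28.

4:08 PM on January 28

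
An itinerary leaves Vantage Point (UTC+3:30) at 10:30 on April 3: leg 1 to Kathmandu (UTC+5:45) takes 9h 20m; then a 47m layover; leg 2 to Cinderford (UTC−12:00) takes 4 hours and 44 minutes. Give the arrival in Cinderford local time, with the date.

09:51 on Apr 3

Convert departure to UTC: 10:30 − 3:30 = 07:00 UTC on Apr 3.
Add 9 hours 20 minutes leg 1 → 16:20 UTC.
Add 47 minutes layover in Kathmandu → 17:07 UTC.
Add 4 hours 44 minutes leg 2 → 21:51 UTC.
Cinderford is UTC−12:00, so local arrival = 21:51 − 12:00 = 09:51 on Apr 3.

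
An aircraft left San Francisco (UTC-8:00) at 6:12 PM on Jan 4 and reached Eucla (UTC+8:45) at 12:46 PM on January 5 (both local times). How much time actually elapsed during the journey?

1 hour 49 minutes

Departure in UTC: 6:12 PM + 8:00 = 2:12 AM on Jan 5.
Arrival in UTC: 12:46 PM − 8:45 = 4:01 AM on Jan 5.
Elapsed = 4:01 AM − 2:12 AM = 1 hour 49 minutes.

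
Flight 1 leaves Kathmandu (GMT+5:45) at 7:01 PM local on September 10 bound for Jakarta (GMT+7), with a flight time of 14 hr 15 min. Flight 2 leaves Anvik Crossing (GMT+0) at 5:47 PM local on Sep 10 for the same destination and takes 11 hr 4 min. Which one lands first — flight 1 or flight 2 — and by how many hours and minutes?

the first, by 1 hour 20 minutes

Flight 1 in UTC: 7:01 PM − 5:45 = 1:16 PM on Sep 10.
+14 hours 15 minutes → arrive 3:31 AM UTC on Sep 11.
Flight 2 departs at 5:47 PM UTC (Sep 10).
+11 hours and 4 minutes → arrive 4:51 AM UTC on Sep 11.
Flight 1 lands earlier by 1 hour 20 minutes.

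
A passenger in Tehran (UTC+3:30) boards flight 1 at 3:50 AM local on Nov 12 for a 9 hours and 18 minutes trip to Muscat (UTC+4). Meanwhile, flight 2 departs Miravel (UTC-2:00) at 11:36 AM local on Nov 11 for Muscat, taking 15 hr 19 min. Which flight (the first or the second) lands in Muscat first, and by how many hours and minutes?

Flight 1 in UTC: 3:50 AM − 3:30 = 12:20 AM on Nov 12.
+9 hours 18 minutes → arrive 9:38 AM UTC on Nov 12.
Flight 2 in UTC: 11:36 AM + 2:00 = 1:36 PM on Nov 11.
+15 hours 19 minutes → arrive 4:55 AM UTC on Nov 12.
Flight 2 lands earlier by 4 hours 43 minutes.

the second, by 4 hours 43 minutes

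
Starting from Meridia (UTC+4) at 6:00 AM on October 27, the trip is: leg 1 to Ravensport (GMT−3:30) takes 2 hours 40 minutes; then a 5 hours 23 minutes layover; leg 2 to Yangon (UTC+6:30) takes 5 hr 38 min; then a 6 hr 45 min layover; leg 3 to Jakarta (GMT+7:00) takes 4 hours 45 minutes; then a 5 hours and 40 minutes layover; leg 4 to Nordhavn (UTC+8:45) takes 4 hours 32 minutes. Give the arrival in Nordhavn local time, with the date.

Convert departure to UTC: 6:00 AM − 4:00 = 2:00 AM UTC on Oct 27.
Add 2 hours and 40 minutes leg 1 → 4:40 AM UTC.
Add 5 hours and 23 minutes layover in Ravensport → 10:03 AM UTC.
Add 5 hours 38 minutes leg 2 → 3:41 PM UTC.
Add 6 hours and 45 minutes layover in Yangon → 10:26 PM UTC.
Add 4 hours 45 minutes leg 3 → 3:11 AM UTC (Oct 28).
Add 5 hours 40 minutes layover in Jakarta → 8:51 AM UTC.
Add 4 hours and 32 minutes leg 4 → 1:23 PM UTC.
Nordhavn is UTC+8:45, so local arrival = 1:23 PM + 8:45 = 10:08 PM on Oct 28.

10:08 PM on October 28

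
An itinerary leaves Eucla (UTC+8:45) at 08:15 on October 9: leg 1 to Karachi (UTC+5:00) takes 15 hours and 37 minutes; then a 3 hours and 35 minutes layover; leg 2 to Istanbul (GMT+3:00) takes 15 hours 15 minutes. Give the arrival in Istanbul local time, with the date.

Convert departure to UTC: 08:15 − 8:45 = 23:30 UTC on Oct 8.
Add 15 hours 37 minutes leg 1 → 15:07 UTC (Oct 9).
Add 3 hours 35 minutes layover in Karachi → 18:42 UTC.
Add 15 hours 15 minutes leg 2 → 09:57 UTC (Oct 10).
Istanbul is UTC+3:00, so local arrival = 09:57 + 3:00 = 12:57 on Oct 10.

12:57 on October 10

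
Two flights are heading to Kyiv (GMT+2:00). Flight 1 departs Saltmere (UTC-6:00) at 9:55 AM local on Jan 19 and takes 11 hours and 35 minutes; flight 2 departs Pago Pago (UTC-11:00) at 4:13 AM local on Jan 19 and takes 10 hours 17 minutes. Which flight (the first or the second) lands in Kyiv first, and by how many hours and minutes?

Flight 1 in UTC: 9:55 AM + 6:00 = 3:55 PM on Jan 19.
+11 hours and 35 minutes → arrive 3:30 AM UTC on Jan 20.
Flight 2 in UTC: 4:13 AM + 11:00 = 3:13 PM on Jan 19.
+10 hours and 17 minutes → arrive 1:30 AM UTC on Jan 20.
Flight 2 lands earlier by 2 hours.

the second, by 2 hours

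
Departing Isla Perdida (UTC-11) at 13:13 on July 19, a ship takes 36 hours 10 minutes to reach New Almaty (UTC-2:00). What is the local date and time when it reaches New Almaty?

Convert departure to UTC: 13:13 + 11:00 = 00:13 UTC on Jul 20.
Add 36 hours 10 minutes travel time → 12:23 UTC (Jul 21).
New Almaty is UTC−2:00, so local arrival = 12:23 − 2:00 = 10:23 on Jul 21.

10:23 on Jul 21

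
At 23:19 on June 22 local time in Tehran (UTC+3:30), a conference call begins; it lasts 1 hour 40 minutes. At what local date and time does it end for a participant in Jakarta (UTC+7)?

Convert start to UTC: 23:19 − 3:30 = 19:49 UTC on Jun 22.
Add 1 hour and 40 minutes duration → 21:29 UTC.
Jakarta is UTC+7:00, so local end time = 21:29 + 7:00 = 04:29 on Jun 23.

04:29 on Jun 23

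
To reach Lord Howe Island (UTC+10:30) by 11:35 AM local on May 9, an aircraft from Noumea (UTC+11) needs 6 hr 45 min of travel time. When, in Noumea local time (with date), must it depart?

Target arrival in UTC: 11:35 AM − 10:30 = 1:05 AM on May 9.
Subtract 6 hours and 45 minutes → departure 6:20 PM UTC on May 8.
Noumea is UTC+11:00: 6:20 PM + 11:00 = 5:20 AM on May 9.

5:20 AM on May 9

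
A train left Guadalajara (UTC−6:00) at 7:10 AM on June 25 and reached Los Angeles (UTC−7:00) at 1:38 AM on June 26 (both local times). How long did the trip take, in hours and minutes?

19 hours 28 minutes

Departure in UTC: 7:10 AM + 6:00 = 1:10 PM on Jun 25.
Arrival in UTC: 1:38 AM + 7:00 = 8:38 AM on Jun 26.
Elapsed = 8:38 AM − 1:10 PM (+1 day) = 19 hours 28 minutes.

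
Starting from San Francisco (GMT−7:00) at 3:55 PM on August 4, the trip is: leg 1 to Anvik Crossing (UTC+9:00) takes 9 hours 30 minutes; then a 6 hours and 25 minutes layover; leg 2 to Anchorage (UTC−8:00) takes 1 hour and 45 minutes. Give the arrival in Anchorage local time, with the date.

Convert departure to UTC: 3:55 PM + 7:00 = 10:55 PM UTC on Aug 4.
Add 9 hours 30 minutes leg 1 → 8:25 AM UTC (Aug 5).
Add 6 hours and 25 minutes layover in Anvik Crossing → 2:50 PM UTC.
Add 1 hour and 45 minutes leg 2 → 4:35 PM UTC.
Anchorage is UTC−8:00, so local arrival = 4:35 PM − 8:00 = 8:35 AM on Aug 5.

8:35 AM on August 5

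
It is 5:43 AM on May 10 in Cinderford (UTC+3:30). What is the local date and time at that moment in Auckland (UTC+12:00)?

Auckland is 8:30 ahead of Cinderford.
Shift by the zone difference: 5:43 AM + 8:30 = 2:13 PM on May 10 in Auckland.

2:13 PM on May 10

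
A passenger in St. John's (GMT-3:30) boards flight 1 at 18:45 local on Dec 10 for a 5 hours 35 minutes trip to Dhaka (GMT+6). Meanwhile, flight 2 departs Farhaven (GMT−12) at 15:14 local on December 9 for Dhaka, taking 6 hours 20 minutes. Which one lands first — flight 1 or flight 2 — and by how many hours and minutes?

the second, by 18 hours 16 minutes

Flight 1 in UTC: 18:45 + 3:30 = 22:15 on Dec 10.
+5 hours and 35 minutes → arrive 03:50 UTC on Dec 11.
Flight 2 in UTC: 15:14 + 12:00 = 03:14 on Dec 10.
+6 hours and 20 minutes → arrive 09:34 UTC on Dec 10.
Flight 2 lands earlier by 18 hours 16 minutes.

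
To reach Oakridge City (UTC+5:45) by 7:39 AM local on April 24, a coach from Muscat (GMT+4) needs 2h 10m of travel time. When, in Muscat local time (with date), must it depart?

3:44 AM on April 24

Target arrival in UTC: 7:39 AM − 5:45 = 1:54 AM on Apr 24.
Subtract 2 hours and 10 minutes → departure 11:44 PM UTC on Apr 23.
Muscat is UTC+4:00: 11:44 PM + 4:00 = 3:44 AM on Apr 24.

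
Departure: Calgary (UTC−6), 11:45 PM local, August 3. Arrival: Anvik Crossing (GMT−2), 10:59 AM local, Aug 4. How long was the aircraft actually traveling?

7 hours 14 minutes

Departure in UTC: 11:45 PM + 6:00 = 5:45 AM on Aug 4.
Arrival in UTC: 10:59 AM + 2:00 = 12:59 PM on Aug 4.
Elapsed = 12:59 PM − 5:45 AM = 7 hours 14 minutes.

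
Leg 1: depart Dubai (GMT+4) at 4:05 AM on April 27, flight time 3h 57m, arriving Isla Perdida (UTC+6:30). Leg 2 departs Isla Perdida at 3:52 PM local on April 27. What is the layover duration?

Convert departure to UTC: 4:05 AM − 4:00 = 12:05 AM UTC on Apr 27.
Add 3 hours and 57 minutes flight time → 4:02 AM UTC.
Isla Perdida is UTC+6:30, so local arrival = 4:02 AM + 6:30 = 10:32 AM on Apr 27.
Layover = 3:52 PM − 10:32 AM = 5 hours 20 minutes.

5 hours 20 minutes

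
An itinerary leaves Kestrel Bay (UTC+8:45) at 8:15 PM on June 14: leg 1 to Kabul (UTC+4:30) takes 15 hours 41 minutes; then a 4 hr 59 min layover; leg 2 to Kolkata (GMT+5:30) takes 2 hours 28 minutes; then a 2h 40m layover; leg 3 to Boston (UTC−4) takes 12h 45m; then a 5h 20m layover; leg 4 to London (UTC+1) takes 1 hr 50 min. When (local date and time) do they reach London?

10:13 AM on June 16

Convert departure to UTC: 8:15 PM − 8:45 = 11:30 AM UTC on Jun 14.
Add 15 hours and 41 minutes leg 1 → 3:11 AM UTC (Jun 15).
Add 4 hours 59 minutes layover in Kabul → 8:10 AM UTC.
Add 2 hours 28 minutes leg 2 → 10:38 AM UTC.
Add 2 hours and 40 minutes layover in Kolkata → 1:18 PM UTC.
Add 12 hours 45 minutes leg 3 → 2:03 AM UTC (Jun 16).
Add 5 hours 20 minutes layover in Boston → 7:23 AM UTC.
Add 1 hour and 50 minutes leg 4 → 9:13 AM UTC.
London is UTC+1:00, so local arrival = 9:13 AM + 1:00 = 10:13 AM on Jun 16.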